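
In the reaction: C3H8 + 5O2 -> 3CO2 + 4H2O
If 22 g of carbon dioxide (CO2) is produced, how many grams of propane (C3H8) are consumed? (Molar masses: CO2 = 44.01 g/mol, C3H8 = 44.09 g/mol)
Moles of CO2 = 22 g ÷ 44.01 g/mol = 0.499886 mol
Mole ratio: 1 mol C3H8 / 3 mol CO2
Moles of C3H8 = 0.499886 × (1/3) = 0.166629 mol
Mass of C3H8 = 0.166629 mol × 44.09 g/mol = 7.347 g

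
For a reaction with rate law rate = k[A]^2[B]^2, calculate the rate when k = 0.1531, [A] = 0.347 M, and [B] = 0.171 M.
0.000539 M/s

rate = k·[A]^2·[B]^2 = 0.1531·(0.347)^2·(0.171)^2 = 0.1531·0.120409·0.029241 = 0.000539 M/s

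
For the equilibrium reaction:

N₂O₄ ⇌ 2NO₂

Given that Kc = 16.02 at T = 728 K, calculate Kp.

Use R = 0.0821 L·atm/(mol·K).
K_p = 957.4962

Δn = (moles gaseous products) − (moles gaseous reactants) = 1
T = 728 K; RT = 0.0821 × 728 = 59.7688
Kp = Kc·(RT)^Δn = 16.02 × (59.7688)^1 = 16.02 × 59.7688 = 957.4962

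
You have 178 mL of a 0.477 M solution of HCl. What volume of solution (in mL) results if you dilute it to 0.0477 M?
Using M₁V₁ = M₂V₂:
0.477 × 178 = 0.0477 × V₂
V₂ = (0.477 × 178) / 0.0477 = 1780 mL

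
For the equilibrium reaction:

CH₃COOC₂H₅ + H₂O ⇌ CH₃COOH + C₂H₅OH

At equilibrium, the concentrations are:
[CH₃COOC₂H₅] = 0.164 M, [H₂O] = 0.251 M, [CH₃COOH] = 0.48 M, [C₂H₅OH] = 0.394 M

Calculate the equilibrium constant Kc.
K_c = 4.5943

Kc = ([CH₃COOH] × [C₂H₅OH]) / ([CH₃COOC₂H₅] × [H₂O])
   = ((0.48)·(0.394)) / ((0.164)·(0.251))
   = 0.18912 / 0.041164 = 4.5943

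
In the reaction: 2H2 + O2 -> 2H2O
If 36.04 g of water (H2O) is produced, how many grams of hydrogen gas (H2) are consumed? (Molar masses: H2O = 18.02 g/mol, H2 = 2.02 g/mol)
Moles of H2O = 36.04 g ÷ 18.02 g/mol = 2 mol
Mole ratio: 2 mol H2 / 2 mol H2O
Moles of H2 = 2 × (2/2) = 2 mol
Mass of H2 = 2 mol × 2.02 g/mol = 4.04 g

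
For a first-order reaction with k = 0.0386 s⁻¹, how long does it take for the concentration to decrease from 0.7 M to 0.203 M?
32.07 s

From ln[A] = ln[A]₀ - k·t: t = ln([A]₀/[A])/k = ln(0.7/0.203)/0.0386 = ln(3.4483)/0.0386 = 1.2379/0.0386 = 32.07 s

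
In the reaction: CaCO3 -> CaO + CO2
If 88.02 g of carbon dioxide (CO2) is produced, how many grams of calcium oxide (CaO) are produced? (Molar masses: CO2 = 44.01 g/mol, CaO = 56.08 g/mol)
Moles of CO2 = 88.02 g ÷ 44.01 g/mol = 2 mol
Mole ratio: 1 mol CaO / 1 mol CO2
Moles of CaO = 2 × (1/1) = 2 mol
Mass of CaO = 2 mol × 56.08 g/mol = 112.2 g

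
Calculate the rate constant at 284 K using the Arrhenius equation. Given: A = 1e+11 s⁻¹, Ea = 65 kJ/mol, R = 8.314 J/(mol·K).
1.11e-01 s⁻¹

k = A·exp(-Ea/(R·T)) = 1e+11·exp(-65000/(8.314·284)) = 1e+11·exp(-27.5287) = 1e+11·1.1078e-12 = 1.11e-01 s⁻¹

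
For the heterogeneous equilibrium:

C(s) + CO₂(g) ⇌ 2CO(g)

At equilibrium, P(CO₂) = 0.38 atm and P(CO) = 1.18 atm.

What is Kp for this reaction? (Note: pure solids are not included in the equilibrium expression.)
K_p = 3.664

Solid C is excluded.
Kp = P(CO)²/P(CO₂) = (1.18)²/0.38 = 1.392/0.38 = 3.664.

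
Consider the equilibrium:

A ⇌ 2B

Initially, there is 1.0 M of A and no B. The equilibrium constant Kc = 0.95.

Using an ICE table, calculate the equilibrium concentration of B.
[B] = 0.766 M

ICE: [A] = 1.0 − x, [B] = 2x.
Kc = (2x)²/(1.0 − x) = 0.95 ⇒ 4x² + 0.95x − 0.95 = 0.
x = (−0.95 + √(0.95² + 4·4·0.95))/(2·4) = (−0.95 + √16.102)/8 = 0.38285.
[B] = 2x = 0.766 M.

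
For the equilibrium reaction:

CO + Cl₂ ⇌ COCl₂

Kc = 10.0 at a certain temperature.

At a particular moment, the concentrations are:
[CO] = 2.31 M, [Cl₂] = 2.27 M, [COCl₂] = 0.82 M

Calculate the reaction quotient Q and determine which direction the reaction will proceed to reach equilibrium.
Q = 0.156, Q < K, reaction proceeds forward (toward products)

Q = ([COCl₂]) / ([CO] × [Cl₂])
  = ((0.82)) / ((2.31)·(2.27)) = 0.82/5.2437 = 0.1564
Since Q = 0.1564 < Kc = 10.0, the reaction proceeds forward (toward products) to reach equilibrium.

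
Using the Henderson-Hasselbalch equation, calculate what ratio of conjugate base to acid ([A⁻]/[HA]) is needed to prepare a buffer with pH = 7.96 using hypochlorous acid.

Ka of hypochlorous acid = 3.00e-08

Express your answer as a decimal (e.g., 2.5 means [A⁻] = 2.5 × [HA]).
[A⁻]/[HA] = 2.736

pKa = −log(3.00e-08) = 7.5229. pH = pKa + log([A⁻]/[HA]). 7.96 = 7.5229 + log(ratio). log(ratio) = 7.96 − 7.5229 = 0.4371. ratio = 10^(0.4371) = 2.736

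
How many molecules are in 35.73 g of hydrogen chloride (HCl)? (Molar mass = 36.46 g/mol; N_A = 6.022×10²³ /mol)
Moles = 35.73 g ÷ 36.46 g/mol = 0.979978 mol
Molecules = 0.979978 mol × 6.022×10²³ /mol = 5.901e+23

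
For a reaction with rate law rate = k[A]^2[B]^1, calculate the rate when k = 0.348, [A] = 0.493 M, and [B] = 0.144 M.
0.01218 M/s

rate = k·[A]^2·[B]^1 = 0.348·(0.493)^2·(0.144)^1 = 0.348·0.243049·0.144 = 0.01218 M/s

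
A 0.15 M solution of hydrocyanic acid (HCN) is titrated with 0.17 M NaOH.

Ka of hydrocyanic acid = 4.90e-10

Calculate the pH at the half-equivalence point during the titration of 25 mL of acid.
pH = pKa = 9.31

At the half-equivalence point, [HA] = [A⁻], so by Henderson–Hasselbalch pH = pKa + log(1) = pKa.
pKa = −log(4.90e-10) = 9.31.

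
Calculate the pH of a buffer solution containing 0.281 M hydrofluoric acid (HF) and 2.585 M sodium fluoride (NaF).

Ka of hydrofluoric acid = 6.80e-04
pH = 4.13

pKa = -log(6.80e-04) = 3.17. pH = pKa + log([A⁻]/[HA]) = 3.17 + log(2.585/0.281)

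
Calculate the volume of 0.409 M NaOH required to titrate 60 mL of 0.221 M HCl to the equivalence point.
V_{base} = 32.4 mL

At equivalence: moles acid = moles base.
moles HCl = 0.221 M × 0.06 L = 0.01326 mol
V_NaOH = 0.01326 mol ÷ 0.409 M = 0.03242 L = 32.4 mL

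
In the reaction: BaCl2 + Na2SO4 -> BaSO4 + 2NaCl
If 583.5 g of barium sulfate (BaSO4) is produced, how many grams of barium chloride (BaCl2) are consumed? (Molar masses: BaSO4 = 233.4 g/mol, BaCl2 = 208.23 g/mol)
Moles of BaSO4 = 583.5 g ÷ 233.4 g/mol = 2.5 mol
Mole ratio: 1 mol BaCl2 / 1 mol BaSO4
Moles of BaCl2 = 2.5 × (1/1) = 2.5 mol
Mass of BaCl2 = 2.5 mol × 208.23 g/mol = 520.6 g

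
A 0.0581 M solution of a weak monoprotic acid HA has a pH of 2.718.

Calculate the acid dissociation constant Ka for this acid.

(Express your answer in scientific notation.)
K_a = 6.52e-05

[H⁺] = 10^(−pH) = 10^(−2.718) = 1.914e-03 M. For HA ⇌ H⁺ + A⁻, Ka = x²/(C − x) = (1.914e-03)²/(0.0581 − 1.914e-03) = 6.52e-05.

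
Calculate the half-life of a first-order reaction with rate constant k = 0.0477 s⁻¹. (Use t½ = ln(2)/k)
14.53 s

t½ = ln(2)/k = 0.6931/0.0477 = 14.53 s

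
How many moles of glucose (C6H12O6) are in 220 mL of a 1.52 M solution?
Moles = Molarity × Volume (L)
Moles = 1.52 M × 0.22 L = 0.3344 mol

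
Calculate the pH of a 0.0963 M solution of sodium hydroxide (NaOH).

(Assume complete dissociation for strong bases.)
pH = 12.98

[OH⁻] = 0.0963 M for strong base. pOH = -log[OH⁻] = 1.02, pH = 14 - pOH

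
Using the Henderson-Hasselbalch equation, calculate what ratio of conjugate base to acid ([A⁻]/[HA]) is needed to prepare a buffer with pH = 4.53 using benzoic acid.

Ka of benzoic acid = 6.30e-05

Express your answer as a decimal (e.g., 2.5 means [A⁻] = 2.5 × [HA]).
[A⁻]/[HA] = 2.135

pKa = −log(6.30e-05) = 4.2007. pH = pKa + log([A⁻]/[HA]). 4.53 = 4.2007 + log(ratio). log(ratio) = 4.53 − 4.2007 = 0.3293. ratio = 10^(0.3293) = 2.135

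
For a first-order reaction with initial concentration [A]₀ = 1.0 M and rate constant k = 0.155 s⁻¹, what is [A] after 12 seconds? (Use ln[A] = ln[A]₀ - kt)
0.1557 M

ln[A] = ln[A]₀ - k·t = ln(1.0) - (0.155)·(12) = 0.0000 - 1.8600 = -1.8600
[A] = e^(-1.8600) = 0.1557 M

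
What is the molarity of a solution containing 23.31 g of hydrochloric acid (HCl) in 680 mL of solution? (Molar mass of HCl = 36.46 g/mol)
Moles of HCl = 23.31 g ÷ 36.46 g/mol = 0.639331 mol
Volume = 680 mL = 0.68 L
Molarity = 0.639331 mol ÷ 0.68 L = 0.9402 M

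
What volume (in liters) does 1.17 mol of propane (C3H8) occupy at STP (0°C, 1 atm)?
At STP, 1 mol of gas occupies 22.4 L
Volume = 1.17 mol × 22.4 L/mol = 26.21 L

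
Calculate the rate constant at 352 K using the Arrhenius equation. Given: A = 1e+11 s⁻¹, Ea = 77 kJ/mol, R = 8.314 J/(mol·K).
3.74e-01 s⁻¹

k = A·exp(-Ea/(R·T)) = 1e+11·exp(-77000/(8.314·352)) = 1e+11·exp(-26.3110) = 1e+11·3.7433e-12 = 3.74e-01 s⁻¹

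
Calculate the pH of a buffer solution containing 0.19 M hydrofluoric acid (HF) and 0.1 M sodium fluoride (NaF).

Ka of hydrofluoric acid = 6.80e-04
pH = 2.89

pKa = -log(6.80e-04) = 3.17. pH = pKa + log([A⁻]/[HA]) = 3.17 + log(0.1/0.19)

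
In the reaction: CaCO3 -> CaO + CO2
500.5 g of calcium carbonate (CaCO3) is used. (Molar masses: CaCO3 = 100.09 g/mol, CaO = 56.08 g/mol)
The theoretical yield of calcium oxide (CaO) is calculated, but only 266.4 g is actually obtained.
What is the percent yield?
Moles of CaCO3 = 500.5 g ÷ 100.09 g/mol = 5.0005 mol
Mole ratio: 1 mol CaO / 1 mol CaCO3
Moles of CaO = 5.0005 × (1/1) = 5.0005 mol
Theoretical yield = 5.0005 mol × 56.08 g/mol = 280.43 g
Actual yield = 266.4 g
Percent yield = (266.4 / 280.43) × 100% = 95.0%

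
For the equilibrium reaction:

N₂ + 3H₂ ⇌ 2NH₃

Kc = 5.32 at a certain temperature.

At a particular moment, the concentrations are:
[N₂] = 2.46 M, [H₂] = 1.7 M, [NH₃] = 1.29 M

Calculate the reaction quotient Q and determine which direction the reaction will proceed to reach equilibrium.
Q = 0.138, Q < K, reaction proceeds forward (toward products)

Q = ([NH₃]^2) / ([N₂] × [H₂]^3)
  = ((1.29)^2) / ((2.46)·(1.7)^3) = 1.6641/12.086 = 0.1377
Since Q = 0.1377 < Kc = 5.32, the reaction proceeds forward (toward products) to reach equilibrium.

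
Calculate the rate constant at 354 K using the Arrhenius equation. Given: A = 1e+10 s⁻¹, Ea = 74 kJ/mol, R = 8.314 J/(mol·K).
1.20e-01 s⁻¹

k = A·exp(-Ea/(R·T)) = 1e+10·exp(-74000/(8.314·354)) = 1e+10·exp(-25.1431) = 1e+10·1.2036e-11 = 1.20e-01 s⁻¹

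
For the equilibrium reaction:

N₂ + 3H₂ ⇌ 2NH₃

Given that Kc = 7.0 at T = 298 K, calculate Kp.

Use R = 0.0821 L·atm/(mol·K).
K_p = 0.0117

Δn = (moles gaseous products) − (moles gaseous reactants) = -2
T = 298 K; RT = 0.0821 × 298 = 24.4658
Kp = Kc·(RT)^Δn = 7.0 × (24.4658)^-2 = 7.0 × 0.00167063 = 0.0117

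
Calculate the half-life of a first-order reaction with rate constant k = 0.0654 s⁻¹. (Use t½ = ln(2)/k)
10.60 s

t½ = ln(2)/k = 0.6931/0.0654 = 10.60 s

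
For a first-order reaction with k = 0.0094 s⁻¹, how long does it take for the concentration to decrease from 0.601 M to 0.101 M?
189.73 s

From ln[A] = ln[A]₀ - k·t: t = ln([A]₀/[A])/k = ln(0.601/0.101)/0.0094 = ln(5.9505)/0.0094 = 1.7835/0.0094 = 189.73 s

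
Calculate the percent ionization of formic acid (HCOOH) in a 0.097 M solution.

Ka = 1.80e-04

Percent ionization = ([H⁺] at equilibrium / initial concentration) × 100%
Percent ionization = 4.22%

Let x = [H⁺]. Ka = x²/(C - x) ⇒ x² + (1.80e-04)x - (1.80e-04)(0.097) = 0. x = 4.0895e-03. Percent = (4.0895e-03/0.097) × 100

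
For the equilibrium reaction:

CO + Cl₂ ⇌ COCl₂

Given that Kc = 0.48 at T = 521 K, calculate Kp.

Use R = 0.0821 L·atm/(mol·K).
K_p = 0.0112

Δn = (moles gaseous products) − (moles gaseous reactants) = -1
T = 521 K; RT = 0.0821 × 521 = 42.7741
Kp = Kc·(RT)^Δn = 0.48 × (42.7741)^-1 = 0.48 × 0.0233786 = 0.0112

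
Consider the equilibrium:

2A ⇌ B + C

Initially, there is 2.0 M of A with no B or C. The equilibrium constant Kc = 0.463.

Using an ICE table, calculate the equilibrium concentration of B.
[B] = 0.576 M

ICE: [A] = 2.0 − 2x, [B] = [C] = x.
Kc = x²/(2.0 − 2x)² = 0.463 ⇒ √Kc = x/(2.0 − 2x).
x = √0.463·2.0/(1 + 2√0.463) = 0.68044·2.0/2.3609 = 0.57643.
[B] = x = 0.576 M.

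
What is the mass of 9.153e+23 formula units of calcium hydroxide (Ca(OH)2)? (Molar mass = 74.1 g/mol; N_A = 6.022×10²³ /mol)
Moles = 9.153e+23 ÷ 6.022×10²³ = 1.51993 mol
Mass = 1.51993 mol × 74.1 g/mol = 112.6 g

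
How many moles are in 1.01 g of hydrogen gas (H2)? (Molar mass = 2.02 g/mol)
Moles = 1.01 g ÷ 2.02 g/mol = 0.5 mol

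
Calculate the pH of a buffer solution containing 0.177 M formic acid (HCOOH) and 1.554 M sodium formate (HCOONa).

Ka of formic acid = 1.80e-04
pH = 4.69

pKa = -log(1.80e-04) = 3.74. pH = pKa + log([A⁻]/[HA]) = 3.74 + log(1.554/0.177)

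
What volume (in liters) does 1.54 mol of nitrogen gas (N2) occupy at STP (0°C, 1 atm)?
At STP, 1 mol of gas occupies 22.4 L
Volume = 1.54 mol × 22.4 L/mol = 34.50 L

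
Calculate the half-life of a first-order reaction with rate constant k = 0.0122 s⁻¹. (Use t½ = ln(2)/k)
56.82 s

t½ = ln(2)/k = 0.6931/0.0122 = 56.82 s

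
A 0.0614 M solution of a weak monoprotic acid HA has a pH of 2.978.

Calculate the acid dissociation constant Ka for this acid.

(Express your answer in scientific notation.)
K_a = 1.83e-05

[H⁺] = 10^(−pH) = 10^(−2.978) = 1.052e-03 M. For HA ⇌ H⁺ + A⁻, Ka = x²/(C − x) = (1.052e-03)²/(0.0614 − 1.052e-03) = 1.83e-05.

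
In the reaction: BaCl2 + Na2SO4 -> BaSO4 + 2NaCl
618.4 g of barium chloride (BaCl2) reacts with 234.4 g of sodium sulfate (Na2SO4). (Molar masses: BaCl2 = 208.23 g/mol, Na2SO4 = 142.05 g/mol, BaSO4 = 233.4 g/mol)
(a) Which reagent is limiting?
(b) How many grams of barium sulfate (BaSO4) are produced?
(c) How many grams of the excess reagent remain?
(a) Na2SO4, (b) 385.1 g, (c) 274.8 g

Moles of BaCl2 = 618.4 g ÷ 208.23 g/mol = 2.96979 mol
Moles of Na2SO4 = 234.4 g ÷ 142.05 g/mol = 1.65012 mol
Moles ÷ coefficient: BaCl2: 2.96979/1 = 2.97, Na2SO4: 1.65012/1 = 1.65
(a) Na2SO4 has the smaller value, so Na2SO4 is the limiting reagent.
(b) Moles of BaSO4 = 1.65012 mol Na2SO4 × (1/1) = 1.65012 mol; mass = 1.65012 mol × 233.4 g/mol = 385.1 g
(c) BaCl2 consumed = 1.65012 × (1/1) = 1.65012 mol; remaining = 2.96979 − 1.65012 = 1.31967 mol; mass = 1.31967 mol × 208.23 g/mol = 274.8 g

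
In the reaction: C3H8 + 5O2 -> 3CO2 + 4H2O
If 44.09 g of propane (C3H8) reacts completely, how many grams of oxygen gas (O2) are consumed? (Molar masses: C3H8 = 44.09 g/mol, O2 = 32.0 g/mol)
Moles of C3H8 = 44.09 g ÷ 44.09 g/mol = 1 mol
Mole ratio: 5 mol O2 / 1 mol C3H8
Moles of O2 = 1 × (5/1) = 5 mol
Mass of O2 = 5 mol × 32.0 g/mol = 160 g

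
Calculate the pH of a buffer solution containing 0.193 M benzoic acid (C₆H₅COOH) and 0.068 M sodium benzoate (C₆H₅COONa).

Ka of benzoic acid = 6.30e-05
pH = 3.75

pKa = -log(6.30e-05) = 4.20. pH = pKa + log([A⁻]/[HA]) = 4.20 + log(0.068/0.193)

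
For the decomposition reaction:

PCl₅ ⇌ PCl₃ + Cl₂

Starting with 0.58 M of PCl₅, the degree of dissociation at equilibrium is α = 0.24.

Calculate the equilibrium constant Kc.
K_c = 0.0440

x = α·[A]₀ = 0.24 × 0.58 = 0.1392 M dissociated.
At eq: [PCl₅] = 0.58 − 0.1392 = 0.4408 M; [PCl₃] = [Cl₂] = x = 0.1392 M.
Kc = [PCl₃][Cl₂]/[PCl₅] = (0.1392)²/0.4408 = 0.04396.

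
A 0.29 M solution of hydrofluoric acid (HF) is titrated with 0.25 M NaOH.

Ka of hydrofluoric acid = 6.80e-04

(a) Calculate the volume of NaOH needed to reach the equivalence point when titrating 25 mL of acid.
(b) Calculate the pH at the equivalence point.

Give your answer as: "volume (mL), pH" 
V = 29.0 mL, pH = 8.15

(a) At equivalence: moles acid = moles base.
moles acid = 0.29 × 0.025 = 0.00725 mol; V_NaOH = 0.00725/0.25 = 0.029 L = 29.0 mL.
(b) At equivalence, all acid → conjugate base A⁻ at [A⁻] = 0.00725/0.054 = 0.1343 M.
Kb = Kw/Ka = 1.0e-14/6.80e-04 = 1.471e-11; [OH⁻] = √(Kb·[A⁻]) = 1.405e-06; pOH = 5.85; pH = 14 − pOH = 8.15.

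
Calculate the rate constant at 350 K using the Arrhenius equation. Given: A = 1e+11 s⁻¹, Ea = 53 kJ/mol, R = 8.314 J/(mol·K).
1.23e+03 s⁻¹

k = A·exp(-Ea/(R·T)) = 1e+11·exp(-53000/(8.314·350)) = 1e+11·exp(-18.2137) = 1e+11·1.2300e-08 = 1.23e+03 s⁻¹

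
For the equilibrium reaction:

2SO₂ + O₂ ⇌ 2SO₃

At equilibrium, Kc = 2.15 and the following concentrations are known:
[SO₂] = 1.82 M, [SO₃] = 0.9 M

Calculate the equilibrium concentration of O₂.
[O₂] = 0.1137 M

Kc = ([SO₃]^2) / ([SO₂]^2 × [O₂]) = 2.15
[O₂]^1 = (product terms)/(Kc · other reactant terms) = 0.81 / (2.15 · 3.3124) = 0.11374
[O₂] = 0.1137 M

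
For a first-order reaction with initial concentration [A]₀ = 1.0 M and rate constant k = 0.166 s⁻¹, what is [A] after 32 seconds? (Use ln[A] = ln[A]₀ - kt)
0.0049 M

ln[A] = ln[A]₀ - k·t = ln(1.0) - (0.166)·(32) = 0.0000 - 5.3120 = -5.3120
[A] = e^(-5.3120) = 0.0049 M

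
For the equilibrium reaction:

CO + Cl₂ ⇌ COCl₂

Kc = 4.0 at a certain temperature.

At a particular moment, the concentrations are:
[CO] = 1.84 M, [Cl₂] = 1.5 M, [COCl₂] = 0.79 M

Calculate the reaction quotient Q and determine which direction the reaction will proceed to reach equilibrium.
Q = 0.286, Q < K, reaction proceeds forward (toward products)

Q = ([COCl₂]) / ([CO] × [Cl₂])
  = ((0.79)) / ((1.84)·(1.5)) = 0.79/2.76 = 0.2862
Since Q = 0.2862 < Kc = 4.0, the reaction proceeds forward (toward products) to reach equilibrium.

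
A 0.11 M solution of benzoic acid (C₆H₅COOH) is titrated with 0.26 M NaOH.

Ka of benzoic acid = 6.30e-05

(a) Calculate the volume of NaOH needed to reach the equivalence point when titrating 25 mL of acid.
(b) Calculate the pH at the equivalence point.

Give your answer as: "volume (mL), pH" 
V = 10.6 mL, pH = 8.54

(a) At equivalence: moles acid = moles base.
moles acid = 0.11 × 0.025 = 0.00275 mol; V_NaOH = 0.00275/0.26 = 0.01058 L = 10.6 mL.
(b) At equivalence, all acid → conjugate base A⁻ at [A⁻] = 0.00275/0.03558 = 0.0773 M.
Kb = Kw/Ka = 1.0e-14/6.30e-05 = 1.587e-10; [OH⁻] = √(Kb·[A⁻]) = 3.503e-06; pOH = 5.46; pH = 14 − pOH = 8.54.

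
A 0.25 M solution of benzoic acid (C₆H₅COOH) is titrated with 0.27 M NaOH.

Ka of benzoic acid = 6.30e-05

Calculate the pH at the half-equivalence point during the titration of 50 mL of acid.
pH = pKa = 4.20

At the half-equivalence point, [HA] = [A⁻], so by Henderson–Hasselbalch pH = pKa + log(1) = pKa.
pKa = −log(6.30e-05) = 4.20.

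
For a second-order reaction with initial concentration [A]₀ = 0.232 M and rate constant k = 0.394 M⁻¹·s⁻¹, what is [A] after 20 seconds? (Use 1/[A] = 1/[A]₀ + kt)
0.0820 M

1/[A] = 1/[A]₀ + k·t = 1/0.232 + (0.394)·(20) = 4.3103 + 7.8800 = 12.1903
[A] = 1/12.1903 = 0.0820 M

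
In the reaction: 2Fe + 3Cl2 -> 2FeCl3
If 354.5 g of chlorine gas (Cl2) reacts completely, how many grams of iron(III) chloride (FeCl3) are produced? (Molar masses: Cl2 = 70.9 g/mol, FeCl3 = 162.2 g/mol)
Moles of Cl2 = 354.5 g ÷ 70.9 g/mol = 5 mol
Mole ratio: 2 mol FeCl3 / 3 mol Cl2
Moles of FeCl3 = 5 × (2/3) = 3.33333 mol
Mass of FeCl3 = 3.33333 mol × 162.2 g/mol = 540.7 g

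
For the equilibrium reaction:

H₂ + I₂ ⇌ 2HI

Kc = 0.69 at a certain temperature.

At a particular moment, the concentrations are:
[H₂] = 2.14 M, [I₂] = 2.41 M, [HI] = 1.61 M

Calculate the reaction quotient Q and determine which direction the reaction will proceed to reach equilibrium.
Q = 0.503, Q < K, reaction proceeds forward (toward products)

Q = ([HI]^2) / ([H₂] × [I₂])
  = ((1.61)^2) / ((2.14)·(2.41)) = 2.5921/5.1574 = 0.5026
Since Q = 0.5026 < Kc = 0.69, the reaction proceeds forward (toward products) to reach equilibrium.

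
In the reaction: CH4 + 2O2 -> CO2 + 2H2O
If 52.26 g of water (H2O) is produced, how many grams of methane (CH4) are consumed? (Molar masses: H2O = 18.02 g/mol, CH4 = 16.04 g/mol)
Moles of H2O = 52.26 g ÷ 18.02 g/mol = 2.90011 mol
Mole ratio: 1 mol CH4 / 2 mol H2O
Moles of CH4 = 2.90011 × (1/2) = 1.45006 mol
Mass of CH4 = 1.45006 mol × 16.04 g/mol = 23.26 g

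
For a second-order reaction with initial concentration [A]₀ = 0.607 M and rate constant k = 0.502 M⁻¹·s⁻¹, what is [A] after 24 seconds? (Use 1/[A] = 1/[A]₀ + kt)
0.0730 M

1/[A] = 1/[A]₀ + k·t = 1/0.607 + (0.502)·(24) = 1.6474 + 12.0480 = 13.6954
[A] = 1/13.6954 = 0.0730 M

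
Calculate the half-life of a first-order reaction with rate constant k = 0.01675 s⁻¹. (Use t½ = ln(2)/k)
41.38 s

t½ = ln(2)/k = 0.6931/0.01675 = 41.38 s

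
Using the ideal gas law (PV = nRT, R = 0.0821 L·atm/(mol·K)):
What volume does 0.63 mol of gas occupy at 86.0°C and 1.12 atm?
T = 86.0°C + 273.15 = 359.15 K
V = nRT/P = (0.63 × 0.0821 × 359.15) / 1.12
V = 16.59 L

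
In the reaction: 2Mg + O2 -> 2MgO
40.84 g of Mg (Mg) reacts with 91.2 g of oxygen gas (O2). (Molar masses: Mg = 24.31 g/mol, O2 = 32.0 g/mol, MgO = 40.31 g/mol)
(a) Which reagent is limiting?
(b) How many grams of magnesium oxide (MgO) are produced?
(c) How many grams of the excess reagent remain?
(a) Mg, (b) 67.72 g, (c) 64.32 g

Moles of Mg = 40.84 g ÷ 24.31 g/mol = 1.67997 mol
Moles of O2 = 91.2 g ÷ 32.0 g/mol = 2.85 mol
Moles ÷ coefficient: Mg: 1.67997/2 = 0.84, O2: 2.85/1 = 2.85
(a) Mg has the smaller value, so Mg is the limiting reagent.
(b) Moles of MgO = 1.67997 mol Mg × (2/2) = 1.67997 mol; mass = 1.67997 mol × 40.31 g/mol = 67.72 g
(c) O2 consumed = 1.67997 × (1/2) = 0.839984 mol; remaining = 2.85 − 0.839984 = 2.01002 mol; mass = 2.01002 mol × 32.0 g/mol = 64.32 g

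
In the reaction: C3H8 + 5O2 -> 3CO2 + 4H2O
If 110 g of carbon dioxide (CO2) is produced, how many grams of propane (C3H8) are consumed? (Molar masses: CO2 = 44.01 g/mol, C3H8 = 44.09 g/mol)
Moles of CO2 = 110 g ÷ 44.01 g/mol = 2.49943 mol
Mole ratio: 1 mol C3H8 / 3 mol CO2
Moles of C3H8 = 2.49943 × (1/3) = 0.833144 mol
Mass of C3H8 = 0.833144 mol × 44.09 g/mol = 36.73 g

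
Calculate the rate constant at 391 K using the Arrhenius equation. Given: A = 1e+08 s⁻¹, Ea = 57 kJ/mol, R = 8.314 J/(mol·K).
2.43e+00 s⁻¹

k = A·exp(-Ea/(R·T)) = 1e+08·exp(-57000/(8.314·391)) = 1e+08·exp(-17.5343) = 1e+08·2.4264e-08 = 2.43e+00 s⁻¹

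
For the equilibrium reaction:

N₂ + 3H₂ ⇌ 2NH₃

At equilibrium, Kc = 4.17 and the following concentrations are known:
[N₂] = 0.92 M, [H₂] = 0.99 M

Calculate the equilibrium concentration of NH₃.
[NH₃] = 1.9294 M

Kc = ([NH₃]^2) / ([N₂] × [H₂]^3) = 4.17
[NH₃]^2 = Kc · (reactant terms)/(other product terms) = 4.17 · 0.89268 / 1 = 3.7225
[NH₃] = (3.7225)^(1/2) = 1.9294 M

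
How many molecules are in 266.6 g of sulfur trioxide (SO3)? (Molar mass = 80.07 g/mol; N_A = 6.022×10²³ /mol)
Moles = 266.6 g ÷ 80.07 g/mol = 3.32959 mol
Molecules = 3.32959 mol × 6.022×10²³ /mol = 2.005e+24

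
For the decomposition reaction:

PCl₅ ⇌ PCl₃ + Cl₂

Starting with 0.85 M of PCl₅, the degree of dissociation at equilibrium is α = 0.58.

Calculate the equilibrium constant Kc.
K_c = 0.6808

x = α·[A]₀ = 0.58 × 0.85 = 0.493 M dissociated.
At eq: [PCl₅] = 0.85 − 0.493 = 0.357 M; [PCl₃] = [Cl₂] = x = 0.493 M.
Kc = [PCl₃][Cl₂]/[PCl₅] = (0.493)²/0.357 = 0.6808.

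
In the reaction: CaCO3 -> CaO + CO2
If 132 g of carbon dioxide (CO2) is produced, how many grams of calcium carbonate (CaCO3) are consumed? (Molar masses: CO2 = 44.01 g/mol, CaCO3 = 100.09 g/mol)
Moles of CO2 = 132 g ÷ 44.01 g/mol = 2.99932 mol
Mole ratio: 1 mol CaCO3 / 1 mol CO2
Moles of CaCO3 = 2.99932 × (1/1) = 2.99932 mol
Mass of CaCO3 = 2.99932 mol × 100.09 g/mol = 300.2 g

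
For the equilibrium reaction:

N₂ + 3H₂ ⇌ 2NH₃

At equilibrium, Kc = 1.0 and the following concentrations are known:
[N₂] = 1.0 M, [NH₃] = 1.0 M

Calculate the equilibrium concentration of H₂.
[H₂] = 1.0000 M

Kc = ([NH₃]^2) / ([N₂] × [H₂]^3) = 1.0
[H₂]^3 = (product terms)/(Kc · other reactant terms) = 1 / (1.0 · 1) = 1
[H₂] = (1)^(1/3) = 1.0000 M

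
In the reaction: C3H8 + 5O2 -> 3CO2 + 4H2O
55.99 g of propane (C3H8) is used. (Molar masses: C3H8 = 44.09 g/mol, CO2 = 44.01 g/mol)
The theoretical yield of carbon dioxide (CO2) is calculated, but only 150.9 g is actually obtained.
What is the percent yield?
Moles of C3H8 = 55.99 g ÷ 44.09 g/mol = 1.2699 mol
Mole ratio: 3 mol CO2 / 1 mol C3H8
Moles of CO2 = 1.2699 × (3/1) = 3.80971 mol
Theoretical yield = 3.80971 mol × 44.01 g/mol = 167.67 g
Actual yield = 150.9 g
Percent yield = (150.9 / 167.67) × 100% = 90.0%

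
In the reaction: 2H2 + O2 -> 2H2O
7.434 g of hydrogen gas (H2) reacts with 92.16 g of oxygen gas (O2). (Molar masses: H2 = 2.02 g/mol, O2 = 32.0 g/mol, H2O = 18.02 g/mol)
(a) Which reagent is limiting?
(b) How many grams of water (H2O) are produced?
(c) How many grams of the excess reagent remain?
(a) H2, (b) 66.32 g, (c) 33.28 g

Moles of H2 = 7.434 g ÷ 2.02 g/mol = 3.6802 mol
Moles of O2 = 92.16 g ÷ 32.0 g/mol = 2.88 mol
Moles ÷ coefficient: H2: 3.6802/2 = 1.84, O2: 2.88/1 = 2.88
(a) H2 has the smaller value, so H2 is the limiting reagent.
(b) Moles of H2O = 3.6802 mol H2 × (2/2) = 3.6802 mol; mass = 3.6802 mol × 18.02 g/mol = 66.32 g
(c) O2 consumed = 3.6802 × (1/2) = 1.8401 mol; remaining = 2.88 − 1.8401 = 1.0399 mol; mass = 1.0399 mol × 32.0 g/mol = 33.28 g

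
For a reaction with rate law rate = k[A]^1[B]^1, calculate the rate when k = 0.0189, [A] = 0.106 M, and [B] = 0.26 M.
0.0005209 M/s

rate = k·[A]^1·[B]^1 = 0.0189·(0.106)^1·(0.26)^1 = 0.0189·0.106·0.26 = 0.0005209 M/s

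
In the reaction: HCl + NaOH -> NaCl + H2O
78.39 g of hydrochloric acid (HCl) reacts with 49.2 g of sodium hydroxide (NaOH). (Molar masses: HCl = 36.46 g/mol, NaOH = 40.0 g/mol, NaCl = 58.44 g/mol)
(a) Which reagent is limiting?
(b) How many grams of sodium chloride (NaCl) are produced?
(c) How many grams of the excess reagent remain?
(a) NaOH, (b) 71.88 g, (c) 33.54 g

Moles of HCl = 78.39 g ÷ 36.46 g/mol = 2.15003 mol
Moles of NaOH = 49.2 g ÷ 40.0 g/mol = 1.23 mol
Moles ÷ coefficient: HCl: 2.15003/1 = 2.15, NaOH: 1.23/1 = 1.23
(a) NaOH has the smaller value, so NaOH is the limiting reagent.
(b) Moles of NaCl = 1.23 mol NaOH × (1/1) = 1.23 mol; mass = 1.23 mol × 58.44 g/mol = 71.88 g
(c) HCl consumed = 1.23 × (1/1) = 1.23 mol; remaining = 2.15003 − 1.23 = 0.920027 mol; mass = 0.920027 mol × 36.46 g/mol = 33.54 g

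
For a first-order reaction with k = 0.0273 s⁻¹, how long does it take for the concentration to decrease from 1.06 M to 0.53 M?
25.39 s

From ln[A] = ln[A]₀ - k·t: t = ln([A]₀/[A])/k = ln(1.06/0.53)/0.0273 = ln(2.0000)/0.0273 = 0.6931/0.0273 = 25.39 s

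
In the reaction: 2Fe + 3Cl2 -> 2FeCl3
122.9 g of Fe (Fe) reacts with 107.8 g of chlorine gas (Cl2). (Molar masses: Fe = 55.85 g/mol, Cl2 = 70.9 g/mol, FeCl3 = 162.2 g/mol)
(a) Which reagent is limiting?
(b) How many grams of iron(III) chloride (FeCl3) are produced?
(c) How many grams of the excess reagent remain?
(a) Cl2, (b) 164.4 g, (c) 66.29 g

Moles of Fe = 122.9 g ÷ 55.85 g/mol = 2.20054 mol
Moles of Cl2 = 107.8 g ÷ 70.9 g/mol = 1.52045 mol
Moles ÷ coefficient: Fe: 2.20054/2 = 1.1, Cl2: 1.52045/3 = 0.5068
(a) Cl2 has the smaller value, so Cl2 is the limiting reagent.
(b) Moles of FeCl3 = 1.52045 mol Cl2 × (2/3) = 1.01363 mol; mass = 1.01363 mol × 162.2 g/mol = 164.4 g
(c) Fe consumed = 1.52045 × (2/3) = 1.01363 mol; remaining = 2.20054 − 1.01363 = 1.1869 mol; mass = 1.1869 mol × 55.85 g/mol = 66.29 g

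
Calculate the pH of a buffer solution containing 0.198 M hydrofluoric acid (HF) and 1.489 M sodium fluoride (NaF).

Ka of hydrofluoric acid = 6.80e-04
pH = 4.04

pKa = -log(6.80e-04) = 3.17. pH = pKa + log([A⁻]/[HA]) = 3.17 + log(1.489/0.198)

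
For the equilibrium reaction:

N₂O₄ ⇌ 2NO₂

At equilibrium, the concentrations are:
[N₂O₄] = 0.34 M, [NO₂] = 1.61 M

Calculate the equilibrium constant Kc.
K_c = 7.6238

Kc = ([NO₂]^2) / ([N₂O₄])
   = ((1.61)^2) / ((0.34))
   = 2.5921 / 0.34 = 7.6238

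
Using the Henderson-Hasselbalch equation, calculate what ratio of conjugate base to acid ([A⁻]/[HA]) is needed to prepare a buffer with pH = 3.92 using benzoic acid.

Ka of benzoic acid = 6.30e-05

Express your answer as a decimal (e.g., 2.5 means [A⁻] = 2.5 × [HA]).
[A⁻]/[HA] = 0.524

pKa = −log(6.30e-05) = 4.2007. pH = pKa + log([A⁻]/[HA]). 3.92 = 4.2007 + log(ratio). log(ratio) = 3.92 − 4.2007 = -0.2807. ratio = 10^(-0.2807) = 0.524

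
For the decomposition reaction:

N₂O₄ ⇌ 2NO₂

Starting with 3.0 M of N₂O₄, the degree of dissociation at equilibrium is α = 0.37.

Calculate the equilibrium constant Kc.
K_c = 2.6076

x = α·[A]₀ = 0.37 × 3.0 = 1.11 M dissociated.
At eq: [N₂O₄] = 3.0 − 1.11 = 1.89 M; [NO₂] = 2x = 2.22 M.
Kc = [NO₂]²/[N₂O₄] = (2.22)²/1.89 = 2.608.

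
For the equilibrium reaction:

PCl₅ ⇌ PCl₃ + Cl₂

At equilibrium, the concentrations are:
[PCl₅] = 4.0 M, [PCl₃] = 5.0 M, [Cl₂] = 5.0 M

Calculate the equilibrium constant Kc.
K_c = 6.2500

Kc = ([PCl₃] × [Cl₂]) / ([PCl₅])
   = ((5.0)·(5.0)) / ((4.0))
   = 25 / 4 = 6.2500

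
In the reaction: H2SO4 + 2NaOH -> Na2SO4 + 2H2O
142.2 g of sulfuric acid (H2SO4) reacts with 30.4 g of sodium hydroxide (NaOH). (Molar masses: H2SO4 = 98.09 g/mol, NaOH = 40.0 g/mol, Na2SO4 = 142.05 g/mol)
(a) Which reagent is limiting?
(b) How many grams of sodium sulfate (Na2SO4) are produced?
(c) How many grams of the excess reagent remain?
(a) NaOH, (b) 53.98 g, (c) 104.9 g

Moles of H2SO4 = 142.2 g ÷ 98.09 g/mol = 1.44969 mol
Moles of NaOH = 30.4 g ÷ 40.0 g/mol = 0.76 mol
Moles ÷ coefficient: H2SO4: 1.44969/1 = 1.45, NaOH: 0.76/2 = 0.38
(a) NaOH has the smaller value, so NaOH is the limiting reagent.
(b) Moles of Na2SO4 = 0.76 mol NaOH × (1/2) = 0.38 mol; mass = 0.38 mol × 142.05 g/mol = 53.98 g
(c) H2SO4 consumed = 0.76 × (1/2) = 0.38 mol; remaining = 1.44969 − 0.38 = 1.06969 mol; mass = 1.06969 mol × 98.09 g/mol = 104.9 g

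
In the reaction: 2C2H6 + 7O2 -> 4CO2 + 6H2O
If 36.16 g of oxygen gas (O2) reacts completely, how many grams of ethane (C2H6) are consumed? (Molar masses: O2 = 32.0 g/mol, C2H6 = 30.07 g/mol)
Moles of O2 = 36.16 g ÷ 32.0 g/mol = 1.13 mol
Mole ratio: 2 mol C2H6 / 7 mol O2
Moles of C2H6 = 1.13 × (2/7) = 0.322857 mol
Mass of C2H6 = 0.322857 mol × 30.07 g/mol = 9.708 g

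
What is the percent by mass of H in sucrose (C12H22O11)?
Mass of H in formula = 1.008 × 22 = 22.176 g/mol
Molar mass = 342.3 g/mol
% H = (22.176/342.3) × 100% = 6.48%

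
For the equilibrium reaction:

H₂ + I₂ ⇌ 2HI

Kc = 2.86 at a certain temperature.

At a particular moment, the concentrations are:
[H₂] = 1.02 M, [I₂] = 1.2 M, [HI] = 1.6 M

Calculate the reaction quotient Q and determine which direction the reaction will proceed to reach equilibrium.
Q = 2.092, Q < K, reaction proceeds forward (toward products)

Q = ([HI]^2) / ([H₂] × [I₂])
  = ((1.6)^2) / ((1.02)·(1.2)) = 2.56/1.224 = 2.092
Since Q = 2.092 < Kc = 2.86, the reaction proceeds forward (toward products) to reach equilibrium.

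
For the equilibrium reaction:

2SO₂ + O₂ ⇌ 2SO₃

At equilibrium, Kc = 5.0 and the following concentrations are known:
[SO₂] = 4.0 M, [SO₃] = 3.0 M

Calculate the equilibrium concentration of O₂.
[O₂] = 0.1125 M

Kc = ([SO₃]^2) / ([SO₂]^2 × [O₂]) = 5.0
[O₂]^1 = (product terms)/(Kc · other reactant terms) = 9 / (5.0 · 16) = 0.1125
[O₂] = 0.1125 M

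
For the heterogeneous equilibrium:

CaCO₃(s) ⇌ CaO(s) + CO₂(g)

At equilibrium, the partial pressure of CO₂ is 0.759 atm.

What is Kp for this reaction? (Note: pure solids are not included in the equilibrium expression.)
K_p = 0.759

Solids (CaCO₃, CaO) have activity 1 and are excluded.
Kp = P(CO₂) = 0.759.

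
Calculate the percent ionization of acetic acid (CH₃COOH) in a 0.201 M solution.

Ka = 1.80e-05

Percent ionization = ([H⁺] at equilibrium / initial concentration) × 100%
Percent ionization = 0.942%

Let x = [H⁺]. Ka = x²/(C - x) ⇒ x² + (1.80e-05)x - (1.80e-05)(0.201) = 0. x = 1.8931e-03. Percent = (1.8931e-03/0.201) × 100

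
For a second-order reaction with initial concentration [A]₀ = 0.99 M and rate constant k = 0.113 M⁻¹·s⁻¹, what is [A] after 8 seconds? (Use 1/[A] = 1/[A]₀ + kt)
0.5224 M

1/[A] = 1/[A]₀ + k·t = 1/0.99 + (0.113)·(8) = 1.0101 + 0.9040 = 1.9141
[A] = 1/1.9141 = 0.5224 M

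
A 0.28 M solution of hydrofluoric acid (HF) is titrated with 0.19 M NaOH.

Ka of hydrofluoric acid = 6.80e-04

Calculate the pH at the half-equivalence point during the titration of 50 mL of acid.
pH = pKa = 3.17

At the half-equivalence point, [HA] = [A⁻], so by Henderson–Hasselbalch pH = pKa + log(1) = pKa.
pKa = −log(6.80e-04) = 3.17.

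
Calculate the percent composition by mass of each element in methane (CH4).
C: 74.88%, H: 25.14%

Molar mass of CH4 = 16.04 g/mol
% C = (1 × 12.01) / 16.04 × 100% = 12.01 / 16.04 × 100% = 74.88%
% H = (4 × 1.008) / 16.04 × 100% = 4.032 / 16.04 × 100% = 25.14%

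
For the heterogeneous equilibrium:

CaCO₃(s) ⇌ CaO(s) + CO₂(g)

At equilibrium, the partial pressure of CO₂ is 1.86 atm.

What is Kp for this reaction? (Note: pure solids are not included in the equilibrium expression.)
K_p = 1.86

Solids (CaCO₃, CaO) have activity 1 and are excluded.
Kp = P(CO₂) = 1.86.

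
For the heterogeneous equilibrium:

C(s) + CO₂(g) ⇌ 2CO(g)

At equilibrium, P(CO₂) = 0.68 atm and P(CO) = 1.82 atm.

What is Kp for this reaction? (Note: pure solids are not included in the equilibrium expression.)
K_p = 4.871

Solid C is excluded.
Kp = P(CO)²/P(CO₂) = (1.82)²/0.68 = 3.312/0.68 = 4.871.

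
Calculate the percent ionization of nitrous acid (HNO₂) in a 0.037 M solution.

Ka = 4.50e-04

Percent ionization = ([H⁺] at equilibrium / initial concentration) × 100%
Percent ionization = 10.4%

Let x = [H⁺]. Ka = x²/(C - x) ⇒ x² + (4.50e-04)x - (4.50e-04)(0.037) = 0. x = 3.8616e-03. Percent = (3.8616e-03/0.037) × 100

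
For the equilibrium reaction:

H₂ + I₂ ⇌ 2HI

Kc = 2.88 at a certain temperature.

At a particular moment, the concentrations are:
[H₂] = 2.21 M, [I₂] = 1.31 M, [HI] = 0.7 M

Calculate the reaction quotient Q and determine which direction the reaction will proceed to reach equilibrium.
Q = 0.169, Q < K, reaction proceeds forward (toward products)

Q = ([HI]^2) / ([H₂] × [I₂])
  = ((0.7)^2) / ((2.21)·(1.31)) = 0.49/2.8951 = 0.1693
Since Q = 0.1693 < Kc = 2.88, the reaction proceeds forward (toward products) to reach equilibrium.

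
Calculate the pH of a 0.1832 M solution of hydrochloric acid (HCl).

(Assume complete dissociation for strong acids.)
pH = 0.74

[H⁺] = 0.1832 M for strong acid. pH = -log[H⁺] = -log(0.1832)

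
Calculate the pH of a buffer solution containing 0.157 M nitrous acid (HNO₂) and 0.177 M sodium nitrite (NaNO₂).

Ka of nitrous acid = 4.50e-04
pH = 3.40

pKa = -log(4.50e-04) = 3.35. pH = pKa + log([A⁻]/[HA]) = 3.35 + log(0.177/0.157)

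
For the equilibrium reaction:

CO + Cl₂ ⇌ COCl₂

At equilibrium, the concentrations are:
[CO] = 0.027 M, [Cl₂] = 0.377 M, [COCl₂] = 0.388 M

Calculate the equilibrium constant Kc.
K_c = 38.1177

Kc = ([COCl₂]) / ([CO] × [Cl₂])
   = ((0.388)) / ((0.027)·(0.377))
   = 0.388 / 0.010179 = 38.1177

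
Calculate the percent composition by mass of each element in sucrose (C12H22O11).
C: 42.10%, H: 6.48%, O: 51.42%

Molar mass of C12H22O11 = 342.3 g/mol
% C = (12 × 12.01) / 342.3 × 100% = 144.12 / 342.3 × 100% = 42.10%
% H = (22 × 1.008) / 342.3 × 100% = 22.176 / 342.3 × 100% = 6.48%
% O = (11 × 16.0) / 342.3 × 100% = 176 / 342.3 × 100% = 51.42%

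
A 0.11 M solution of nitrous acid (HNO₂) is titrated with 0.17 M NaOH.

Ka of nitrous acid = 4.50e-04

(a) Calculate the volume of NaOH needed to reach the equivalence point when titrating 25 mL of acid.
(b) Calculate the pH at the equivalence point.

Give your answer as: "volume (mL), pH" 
V = 16.2 mL, pH = 8.09

(a) At equivalence: moles acid = moles base.
moles acid = 0.11 × 0.025 = 0.00275 mol; V_NaOH = 0.00275/0.17 = 0.01618 L = 16.2 mL.
(b) At equivalence, all acid → conjugate base A⁻ at [A⁻] = 0.00275/0.04118 = 0.06679 M.
Kb = Kw/Ka = 1.0e-14/4.50e-04 = 2.222e-11; [OH⁻] = √(Kb·[A⁻]) = 1.218e-06; pOH = 5.91; pH = 14 − pOH = 8.09.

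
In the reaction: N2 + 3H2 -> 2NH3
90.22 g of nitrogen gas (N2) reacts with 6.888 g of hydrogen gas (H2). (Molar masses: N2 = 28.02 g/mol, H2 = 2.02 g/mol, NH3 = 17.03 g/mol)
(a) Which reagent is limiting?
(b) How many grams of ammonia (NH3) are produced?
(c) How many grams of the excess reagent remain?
(a) H2, (b) 38.71 g, (c) 58.37 g

Moles of N2 = 90.22 g ÷ 28.02 g/mol = 3.21984 mol
Moles of H2 = 6.888 g ÷ 2.02 g/mol = 3.4099 mol
Moles ÷ coefficient: N2: 3.21984/1 = 3.22, H2: 3.4099/3 = 1.137
(a) H2 has the smaller value, so H2 is the limiting reagent.
(b) Moles of NH3 = 3.4099 mol H2 × (2/3) = 2.27327 mol; mass = 2.27327 mol × 17.03 g/mol = 38.71 g
(c) N2 consumed = 3.4099 × (1/3) = 1.13663 mol; remaining = 3.21984 − 1.13663 = 2.08321 mol; mass = 2.08321 mol × 28.02 g/mol = 58.37 g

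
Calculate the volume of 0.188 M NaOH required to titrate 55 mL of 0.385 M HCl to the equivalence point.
V_{base} = 112.6 mL

At equivalence: moles acid = moles base.
moles HCl = 0.385 M × 0.055 L = 0.021175 mol
V_NaOH = 0.021175 mol ÷ 0.188 M = 0.1126 L = 112.6 mL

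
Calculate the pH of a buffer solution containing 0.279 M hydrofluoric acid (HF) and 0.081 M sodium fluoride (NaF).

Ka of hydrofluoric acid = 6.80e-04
pH = 2.63

pKa = -log(6.80e-04) = 3.17. pH = pKa + log([A⁻]/[HA]) = 3.17 + log(0.081/0.279)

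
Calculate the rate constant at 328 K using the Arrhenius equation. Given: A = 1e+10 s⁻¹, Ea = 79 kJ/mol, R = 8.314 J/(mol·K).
2.62e-03 s⁻¹

k = A·exp(-Ea/(R·T)) = 1e+10·exp(-79000/(8.314·328)) = 1e+10·exp(-28.9696) = 1e+10·2.6221e-13 = 2.62e-03 s⁻¹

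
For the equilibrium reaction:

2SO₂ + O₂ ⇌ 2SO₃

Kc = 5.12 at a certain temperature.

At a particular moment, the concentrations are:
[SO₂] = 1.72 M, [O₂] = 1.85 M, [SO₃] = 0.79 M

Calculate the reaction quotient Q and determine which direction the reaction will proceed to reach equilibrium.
Q = 0.114, Q < K, reaction proceeds forward (toward products)

Q = ([SO₃]^2) / ([SO₂]^2 × [O₂])
  = ((0.79)^2) / ((1.72)^2·(1.85)) = 0.6241/5.473 = 0.114
Since Q = 0.114 < Kc = 5.12, the reaction proceeds forward (toward products) to reach equilibrium.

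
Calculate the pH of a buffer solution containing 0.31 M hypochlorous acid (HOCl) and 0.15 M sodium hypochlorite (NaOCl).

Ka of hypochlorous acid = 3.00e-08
pH = 7.21

pKa = -log(3.00e-08) = 7.52. pH = pKa + log([A⁻]/[HA]) = 7.52 + log(0.15/0.31)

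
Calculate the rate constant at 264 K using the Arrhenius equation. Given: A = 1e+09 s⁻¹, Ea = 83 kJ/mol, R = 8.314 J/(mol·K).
3.78e-08 s⁻¹

k = A·exp(-Ea/(R·T)) = 1e+09·exp(-83000/(8.314·264)) = 1e+09·exp(-37.8150) = 1e+09·3.7770e-17 = 3.78e-08 s⁻¹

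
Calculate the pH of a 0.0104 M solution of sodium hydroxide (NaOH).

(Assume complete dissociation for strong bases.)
pH = 12.02

[OH⁻] = 0.0104 M for strong base. pOH = -log[OH⁻] = 1.98, pH = 14 - pOH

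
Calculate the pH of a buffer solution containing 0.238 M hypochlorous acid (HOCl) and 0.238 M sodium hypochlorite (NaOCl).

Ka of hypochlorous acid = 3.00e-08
pH = 7.52

pKa = -log(3.00e-08) = 7.52. pH = pKa + log([A⁻]/[HA]) = 7.52 + log(0.238/0.238)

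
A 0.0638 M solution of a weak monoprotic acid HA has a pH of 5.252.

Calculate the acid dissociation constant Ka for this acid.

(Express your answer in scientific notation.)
K_a = 4.91e-10

[H⁺] = 10^(−pH) = 10^(−5.252) = 5.598e-06 M. For HA ⇌ H⁺ + A⁻, Ka = x²/(C − x) = (5.598e-06)²/(0.0638 − 5.598e-06) = 4.91e-10.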